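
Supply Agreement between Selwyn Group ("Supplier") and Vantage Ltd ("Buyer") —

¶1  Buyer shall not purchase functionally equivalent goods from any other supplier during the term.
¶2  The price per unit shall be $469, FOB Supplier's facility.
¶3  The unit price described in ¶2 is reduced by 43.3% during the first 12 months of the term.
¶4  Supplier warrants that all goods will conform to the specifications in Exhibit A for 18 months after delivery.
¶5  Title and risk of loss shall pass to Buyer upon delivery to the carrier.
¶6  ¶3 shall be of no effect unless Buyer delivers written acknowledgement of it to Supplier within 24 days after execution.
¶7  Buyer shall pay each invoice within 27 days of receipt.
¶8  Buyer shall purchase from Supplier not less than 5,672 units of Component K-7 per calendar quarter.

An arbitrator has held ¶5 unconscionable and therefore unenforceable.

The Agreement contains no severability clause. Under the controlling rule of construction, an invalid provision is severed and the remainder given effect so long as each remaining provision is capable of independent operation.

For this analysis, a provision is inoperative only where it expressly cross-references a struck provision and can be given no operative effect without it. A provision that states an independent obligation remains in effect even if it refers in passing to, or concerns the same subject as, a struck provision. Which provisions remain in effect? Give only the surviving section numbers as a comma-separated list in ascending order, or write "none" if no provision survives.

¶5 is struck. No other provision's operative terms depend on ¶5. Under the stated default rule, only provisions that cannot operate independently fall away; the rest are enforced. That leaves ¶1, ¶2, ¶3, ¶4, ¶6, ¶7, and ¶8 in effect.

1, 2, 3, 4, 6, 7, 8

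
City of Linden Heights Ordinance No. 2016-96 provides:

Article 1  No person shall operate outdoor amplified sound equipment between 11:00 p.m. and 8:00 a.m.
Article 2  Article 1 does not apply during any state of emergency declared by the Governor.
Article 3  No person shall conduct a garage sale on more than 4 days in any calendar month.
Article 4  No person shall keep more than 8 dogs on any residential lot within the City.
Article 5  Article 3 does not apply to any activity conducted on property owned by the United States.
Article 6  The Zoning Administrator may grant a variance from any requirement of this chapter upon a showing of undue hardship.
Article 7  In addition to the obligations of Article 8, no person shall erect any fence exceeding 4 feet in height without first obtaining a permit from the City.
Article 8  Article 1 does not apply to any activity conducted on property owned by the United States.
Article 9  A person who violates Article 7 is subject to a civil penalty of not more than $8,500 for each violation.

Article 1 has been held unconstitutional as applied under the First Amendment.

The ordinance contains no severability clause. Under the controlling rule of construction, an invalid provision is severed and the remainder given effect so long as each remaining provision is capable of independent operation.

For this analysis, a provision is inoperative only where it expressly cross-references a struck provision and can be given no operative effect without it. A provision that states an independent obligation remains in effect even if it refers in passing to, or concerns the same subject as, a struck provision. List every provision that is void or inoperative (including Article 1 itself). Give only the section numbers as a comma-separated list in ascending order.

Article 1 is struck. Article 2 merely fixes the emergency suspension of Article 1; with Article 1 gone it has nothing to operate on and falls away. Article 8 operates only by reference to Article 1, so it falls with Article 1. Although Article 7 refers to Article 8, its operative terms do not depend on Article 8, so it remains in effect. With no severability clause, the stated default rule severs what cannot stand and enforces each remaining provision that can operate on its own. The provisions still in force are Article 3, Article 4, Article 5, Article 6, Article 7, and Article 9.

1, 2, 8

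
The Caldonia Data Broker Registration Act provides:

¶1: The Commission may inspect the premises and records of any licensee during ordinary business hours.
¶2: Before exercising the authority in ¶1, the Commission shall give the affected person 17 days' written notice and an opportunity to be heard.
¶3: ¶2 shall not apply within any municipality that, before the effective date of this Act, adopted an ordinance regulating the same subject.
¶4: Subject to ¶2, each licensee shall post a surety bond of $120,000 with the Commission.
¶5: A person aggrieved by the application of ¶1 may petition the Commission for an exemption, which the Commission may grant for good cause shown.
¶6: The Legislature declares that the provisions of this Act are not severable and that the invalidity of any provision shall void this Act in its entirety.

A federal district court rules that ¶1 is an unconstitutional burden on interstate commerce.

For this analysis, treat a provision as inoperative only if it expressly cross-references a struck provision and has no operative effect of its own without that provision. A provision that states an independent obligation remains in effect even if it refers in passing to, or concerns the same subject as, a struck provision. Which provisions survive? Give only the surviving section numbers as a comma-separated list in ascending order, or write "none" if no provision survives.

¶1 is struck. The only function of ¶2 is the notice-and-hearing requirement for ¶1, so it cannot stand once ¶1 is removed. ¶5 merely fixes the exemption procedure for ¶1; with ¶1 gone it has nothing to operate on and falls away. ¶3 has no operative effect of its own apart from ¶2 and is therefore inoperative. ¶6 provides that the Act is not severable, so the invalidity of any one provision voids the entire Act. No provision of the Act survives.

none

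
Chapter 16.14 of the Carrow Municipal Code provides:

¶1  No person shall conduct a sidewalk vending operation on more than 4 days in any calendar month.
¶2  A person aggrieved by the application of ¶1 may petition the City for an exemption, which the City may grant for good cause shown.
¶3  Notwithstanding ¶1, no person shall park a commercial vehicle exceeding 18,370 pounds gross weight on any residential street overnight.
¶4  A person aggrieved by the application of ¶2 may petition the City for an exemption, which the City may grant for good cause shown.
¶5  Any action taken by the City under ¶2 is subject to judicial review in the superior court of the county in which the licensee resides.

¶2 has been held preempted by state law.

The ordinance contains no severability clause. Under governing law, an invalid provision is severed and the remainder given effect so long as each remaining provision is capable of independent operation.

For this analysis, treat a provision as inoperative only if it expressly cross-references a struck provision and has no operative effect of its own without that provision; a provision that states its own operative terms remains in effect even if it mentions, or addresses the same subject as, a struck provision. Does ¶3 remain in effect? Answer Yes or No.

¶2 is struck. ¶4 merely fixes the exemption procedure for ¶2; with ¶2 gone it has nothing to operate on and falls away. ¶5 merely fixes the judicial-review right for ¶2; with ¶2 gone it has nothing to operate on and falls away. Under the stated default rule, only provisions that cannot operate independently fall away; the rest are enforced. That leaves ¶1 and ¶3 in effect. ¶3 is among the surviving provisions, so the answer is yes.

Yes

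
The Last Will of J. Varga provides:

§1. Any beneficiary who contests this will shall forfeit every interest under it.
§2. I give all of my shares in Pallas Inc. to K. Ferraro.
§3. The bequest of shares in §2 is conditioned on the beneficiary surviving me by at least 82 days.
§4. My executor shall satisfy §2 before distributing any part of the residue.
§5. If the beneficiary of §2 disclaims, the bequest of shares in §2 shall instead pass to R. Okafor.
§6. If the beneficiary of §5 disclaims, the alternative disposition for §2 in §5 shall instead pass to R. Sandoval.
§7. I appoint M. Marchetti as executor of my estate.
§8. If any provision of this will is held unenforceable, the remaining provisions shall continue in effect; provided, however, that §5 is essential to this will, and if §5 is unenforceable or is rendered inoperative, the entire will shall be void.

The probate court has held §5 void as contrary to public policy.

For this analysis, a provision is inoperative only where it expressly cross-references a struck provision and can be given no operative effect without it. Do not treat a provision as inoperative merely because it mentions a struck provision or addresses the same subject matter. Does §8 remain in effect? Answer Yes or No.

§5 is struck. §6 operates only by reference to §5, so it falls with §5. §8 makes §5 an essential term, and §5 is the provision held invalid; under §8, the entire will is therefore void. No provision of the will survives. §8 is among the inoperative provisions, so the answer is no.

No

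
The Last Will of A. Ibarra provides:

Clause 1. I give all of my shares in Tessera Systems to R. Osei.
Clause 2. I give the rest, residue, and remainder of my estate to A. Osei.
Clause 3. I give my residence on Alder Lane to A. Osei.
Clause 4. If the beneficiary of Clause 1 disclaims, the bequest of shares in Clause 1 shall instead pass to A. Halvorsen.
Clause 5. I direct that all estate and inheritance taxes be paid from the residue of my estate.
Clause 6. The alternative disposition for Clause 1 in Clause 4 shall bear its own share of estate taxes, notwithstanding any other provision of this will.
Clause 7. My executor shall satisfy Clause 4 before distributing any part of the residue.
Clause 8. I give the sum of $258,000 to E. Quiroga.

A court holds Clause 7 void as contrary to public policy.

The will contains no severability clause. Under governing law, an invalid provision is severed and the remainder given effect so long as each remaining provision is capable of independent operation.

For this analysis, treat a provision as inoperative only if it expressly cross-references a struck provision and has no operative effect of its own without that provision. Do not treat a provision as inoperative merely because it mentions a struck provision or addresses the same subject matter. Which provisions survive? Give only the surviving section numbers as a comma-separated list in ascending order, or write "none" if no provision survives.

1, 2, 3, 4, 5, 6, 8

Clause 7 is struck. Nothing else in the will is defined by reference to Clause 7. With no severability clause, the stated default rule severs what cannot stand and enforces each remaining provision that can operate on its own. The provisions still in force are Clause 1, Clause 2, Clause 3, Clause 4, Clause 5, Clause 6, and Clause 8.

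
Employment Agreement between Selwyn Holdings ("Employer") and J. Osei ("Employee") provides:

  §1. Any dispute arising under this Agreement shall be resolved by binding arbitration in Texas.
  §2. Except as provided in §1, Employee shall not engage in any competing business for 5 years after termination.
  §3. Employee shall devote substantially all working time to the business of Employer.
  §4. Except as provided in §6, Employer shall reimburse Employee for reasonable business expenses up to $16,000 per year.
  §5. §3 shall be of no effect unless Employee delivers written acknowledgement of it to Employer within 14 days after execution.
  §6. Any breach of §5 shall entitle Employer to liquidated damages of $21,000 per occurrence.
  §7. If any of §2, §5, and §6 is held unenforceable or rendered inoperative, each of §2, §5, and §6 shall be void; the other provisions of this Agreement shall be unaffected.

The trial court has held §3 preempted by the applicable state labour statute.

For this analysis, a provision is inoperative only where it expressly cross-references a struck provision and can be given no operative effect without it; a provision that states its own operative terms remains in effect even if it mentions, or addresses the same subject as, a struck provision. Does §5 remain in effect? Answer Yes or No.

§3 is struck. §5 merely fixes the acknowledgement condition for §3; with §3 gone it has nothing to operate on and falls away. The whole of §6 is the liquidated-damages amount, defined by reference to §5, so §6 cannot stand once §5 is removed. Although §4 refers to §6, its operative terms do not depend on §6, so it remains in effect. §7 declares §2, §5, and §6 mutually dependent; since one of them has fallen, all of them are of no effect. That brings down §2 as well. The remainder continues in force under §7. §1, §4, and §7 remain in effect. §5 is among the inoperative provisions, so the answer is no.

No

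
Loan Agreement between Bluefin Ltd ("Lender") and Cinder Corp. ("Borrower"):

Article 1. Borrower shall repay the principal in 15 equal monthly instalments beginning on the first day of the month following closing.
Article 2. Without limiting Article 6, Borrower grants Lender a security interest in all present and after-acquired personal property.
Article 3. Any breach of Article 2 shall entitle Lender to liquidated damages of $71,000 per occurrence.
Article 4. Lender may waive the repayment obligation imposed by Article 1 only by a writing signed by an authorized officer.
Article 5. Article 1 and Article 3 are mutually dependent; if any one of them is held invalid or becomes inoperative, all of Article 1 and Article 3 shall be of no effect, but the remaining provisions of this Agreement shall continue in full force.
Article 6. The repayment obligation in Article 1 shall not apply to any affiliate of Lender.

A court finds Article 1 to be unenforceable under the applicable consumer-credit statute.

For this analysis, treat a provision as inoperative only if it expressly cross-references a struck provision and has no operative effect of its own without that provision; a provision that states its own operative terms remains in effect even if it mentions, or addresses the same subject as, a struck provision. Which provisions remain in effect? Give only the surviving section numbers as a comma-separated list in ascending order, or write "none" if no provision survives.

2, 5

Article 1 is struck. Article 4 merely fixes the waiver condition for Article 1; with Article 1 gone it has nothing to operate on and falls away. Article 6 does nothing except set the carve-out from the repayment obligation by reference to Article 1; with Article 1 gone it has no independent effect and is inoperative. Article 2 mentions Article 6 but its own obligation stands independently of Article 6, so Article 2 is not affected. Article 5 declares Article 1 and Article 3 mutually dependent; since one of them has fallen, all of them are of no effect. That brings down Article 3 as well. The remainder continues in force under Article 5. The provisions still in force are Article 2 and Article 5.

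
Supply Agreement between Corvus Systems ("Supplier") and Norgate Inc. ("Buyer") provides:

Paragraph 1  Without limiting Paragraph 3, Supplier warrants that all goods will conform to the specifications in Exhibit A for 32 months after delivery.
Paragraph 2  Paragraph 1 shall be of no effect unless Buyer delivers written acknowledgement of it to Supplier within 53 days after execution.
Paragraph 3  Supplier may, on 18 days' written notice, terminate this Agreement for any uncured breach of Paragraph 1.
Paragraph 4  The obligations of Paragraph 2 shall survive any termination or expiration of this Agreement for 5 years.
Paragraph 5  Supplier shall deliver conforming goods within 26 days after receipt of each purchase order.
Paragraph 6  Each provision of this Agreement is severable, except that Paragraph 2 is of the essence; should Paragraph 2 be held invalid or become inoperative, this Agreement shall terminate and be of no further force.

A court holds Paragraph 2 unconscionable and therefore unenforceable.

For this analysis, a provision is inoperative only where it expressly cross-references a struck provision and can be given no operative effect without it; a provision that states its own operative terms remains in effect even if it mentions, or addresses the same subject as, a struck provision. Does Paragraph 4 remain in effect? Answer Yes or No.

No

Paragraph 2 is struck. Paragraph 4 has no operative effect of its own apart from Paragraph 2 and is therefore inoperative. Paragraph 6 makes Paragraph 2 an essential term, and Paragraph 2 is the provision held invalid; under Paragraph 6, the entire Agreement is therefore void. No provision of the Agreement survives. Paragraph 4 is among the inoperative provisions, so the answer is no.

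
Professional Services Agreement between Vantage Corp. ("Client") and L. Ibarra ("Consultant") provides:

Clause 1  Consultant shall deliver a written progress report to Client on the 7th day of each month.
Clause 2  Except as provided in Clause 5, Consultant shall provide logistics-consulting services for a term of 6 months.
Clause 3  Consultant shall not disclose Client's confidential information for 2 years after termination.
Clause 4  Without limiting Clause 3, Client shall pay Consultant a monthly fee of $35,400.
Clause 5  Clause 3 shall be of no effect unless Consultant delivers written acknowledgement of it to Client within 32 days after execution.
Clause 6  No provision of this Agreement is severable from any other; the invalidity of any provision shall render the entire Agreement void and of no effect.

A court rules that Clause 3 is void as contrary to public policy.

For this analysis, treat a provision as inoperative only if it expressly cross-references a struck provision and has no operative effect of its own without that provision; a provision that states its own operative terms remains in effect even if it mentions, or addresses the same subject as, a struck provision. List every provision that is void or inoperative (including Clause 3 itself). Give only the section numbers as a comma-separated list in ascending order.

Clause 3 is struck. Clause 5 has no operative effect of its own apart from Clause 3 and is therefore inoperative. Clause 6 provides that the Agreement is not severable, so the invalidity of any one provision voids the entire Agreement. No provision of the Agreement survives.

1, 2, 3, 4, 5, 6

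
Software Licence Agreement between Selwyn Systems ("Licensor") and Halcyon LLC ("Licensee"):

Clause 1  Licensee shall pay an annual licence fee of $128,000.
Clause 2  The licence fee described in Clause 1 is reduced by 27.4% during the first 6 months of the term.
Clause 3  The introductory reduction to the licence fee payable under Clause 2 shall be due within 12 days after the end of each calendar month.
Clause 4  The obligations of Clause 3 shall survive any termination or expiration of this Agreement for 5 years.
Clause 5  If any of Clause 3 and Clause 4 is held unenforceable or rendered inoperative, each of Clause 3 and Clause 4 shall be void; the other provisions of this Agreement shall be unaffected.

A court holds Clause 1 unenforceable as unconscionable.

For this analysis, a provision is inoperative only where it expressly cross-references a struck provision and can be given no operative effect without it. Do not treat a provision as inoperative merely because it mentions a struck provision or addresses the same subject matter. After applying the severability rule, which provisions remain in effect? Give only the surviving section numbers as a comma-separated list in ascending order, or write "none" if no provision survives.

5

Clause 1 is struck. Clause 2 does nothing except set the introductory reduction to the licence fee by reference to Clause 1; with Clause 1 gone it has no independent effect and is inoperative. Clause 3 has no operative effect of its own apart from Clause 2 and is therefore inoperative. Clause 4 has no operative effect of its own apart from Clause 3 and is therefore inoperative. Clause 5 declares Clause 3 and Clause 4 mutually dependent; since one of them has fallen, all of them are of no effect. The remainder continues in force under Clause 5. Only Clause 5 remains in effect.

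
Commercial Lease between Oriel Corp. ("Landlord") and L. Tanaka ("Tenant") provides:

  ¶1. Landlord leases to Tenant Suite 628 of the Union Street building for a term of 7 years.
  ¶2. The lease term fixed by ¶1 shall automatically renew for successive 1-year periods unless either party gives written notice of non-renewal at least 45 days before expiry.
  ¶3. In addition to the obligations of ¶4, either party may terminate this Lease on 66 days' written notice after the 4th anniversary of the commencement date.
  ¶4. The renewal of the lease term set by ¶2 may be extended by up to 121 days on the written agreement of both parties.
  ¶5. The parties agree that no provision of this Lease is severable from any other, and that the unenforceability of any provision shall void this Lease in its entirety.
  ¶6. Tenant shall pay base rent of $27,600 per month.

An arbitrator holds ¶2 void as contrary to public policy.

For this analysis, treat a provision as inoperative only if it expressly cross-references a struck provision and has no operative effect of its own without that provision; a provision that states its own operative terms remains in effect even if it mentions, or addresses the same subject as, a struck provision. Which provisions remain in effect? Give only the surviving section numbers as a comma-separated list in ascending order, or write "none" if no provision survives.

¶2 is struck. ¶4 has no operative effect of its own apart from ¶2 and is therefore inoperative. ¶5 provides that the Lease is not severable, so the invalidity of any one provision voids the entire Lease. No provision of the Lease survives.

none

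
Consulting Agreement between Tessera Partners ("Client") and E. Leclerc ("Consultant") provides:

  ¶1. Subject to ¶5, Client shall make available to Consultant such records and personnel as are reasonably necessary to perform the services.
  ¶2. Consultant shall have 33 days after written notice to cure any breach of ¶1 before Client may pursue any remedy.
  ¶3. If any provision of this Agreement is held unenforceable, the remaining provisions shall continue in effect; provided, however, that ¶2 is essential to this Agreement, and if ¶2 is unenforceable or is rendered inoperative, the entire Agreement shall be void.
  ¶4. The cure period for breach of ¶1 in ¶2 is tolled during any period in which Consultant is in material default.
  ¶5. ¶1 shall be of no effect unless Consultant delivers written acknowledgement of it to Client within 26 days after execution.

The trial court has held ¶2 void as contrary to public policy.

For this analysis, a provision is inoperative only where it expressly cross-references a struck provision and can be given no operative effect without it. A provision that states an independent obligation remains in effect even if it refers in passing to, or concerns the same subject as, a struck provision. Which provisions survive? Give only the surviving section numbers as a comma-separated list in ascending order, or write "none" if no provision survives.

¶2 is struck. ¶4 operates only by reference to ¶2, so it falls with ¶2. ¶3 makes ¶2 an essential term, and ¶2 is the provision held invalid; under ¶3, the entire Agreement is therefore void. No provision of the Agreement survives.

none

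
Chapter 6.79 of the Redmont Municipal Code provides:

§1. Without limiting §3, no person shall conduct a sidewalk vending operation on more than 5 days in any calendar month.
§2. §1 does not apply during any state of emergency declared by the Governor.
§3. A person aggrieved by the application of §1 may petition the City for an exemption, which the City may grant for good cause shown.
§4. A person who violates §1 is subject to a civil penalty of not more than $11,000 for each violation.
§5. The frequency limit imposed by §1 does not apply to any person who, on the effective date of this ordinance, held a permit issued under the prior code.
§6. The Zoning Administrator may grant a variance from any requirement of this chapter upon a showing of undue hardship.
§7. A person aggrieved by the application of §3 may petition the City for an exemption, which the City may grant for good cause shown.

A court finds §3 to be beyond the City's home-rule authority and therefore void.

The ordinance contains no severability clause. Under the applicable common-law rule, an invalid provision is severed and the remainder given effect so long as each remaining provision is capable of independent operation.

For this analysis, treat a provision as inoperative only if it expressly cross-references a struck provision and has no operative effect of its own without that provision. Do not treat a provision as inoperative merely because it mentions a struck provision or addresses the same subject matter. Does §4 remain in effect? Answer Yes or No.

Yes

§3 is struck. §7 operates only by reference to §3, so it falls with §3. §1 mentions §3 but its own obligation stands independently of §3, so §1 is not affected. With no severability clause, the stated default rule severs what cannot stand and enforces each remaining provision that can operate on its own. That leaves §1, §2, §4, §5, and §6 in effect. §4 is among the surviving provisions, so the answer is yes.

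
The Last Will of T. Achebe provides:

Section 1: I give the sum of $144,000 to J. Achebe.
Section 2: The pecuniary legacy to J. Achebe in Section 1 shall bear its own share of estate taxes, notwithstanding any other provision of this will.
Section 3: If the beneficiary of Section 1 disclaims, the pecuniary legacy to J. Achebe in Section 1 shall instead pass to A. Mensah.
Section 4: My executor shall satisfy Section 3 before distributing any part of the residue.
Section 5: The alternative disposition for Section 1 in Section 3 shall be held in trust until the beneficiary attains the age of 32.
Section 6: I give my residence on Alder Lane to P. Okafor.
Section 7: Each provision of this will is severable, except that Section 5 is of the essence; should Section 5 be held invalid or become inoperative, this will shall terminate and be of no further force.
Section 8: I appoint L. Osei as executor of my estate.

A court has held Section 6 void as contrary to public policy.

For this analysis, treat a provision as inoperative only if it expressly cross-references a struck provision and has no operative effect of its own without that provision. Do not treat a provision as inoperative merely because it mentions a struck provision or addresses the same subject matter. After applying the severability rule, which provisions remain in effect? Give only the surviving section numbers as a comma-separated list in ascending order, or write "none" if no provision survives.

1, 2, 3, 4, 5, 7, 8

Section 6 is struck. No other provision's operative terms depend on Section 6. Section 7 makes Section 5 an essential term, but Section 5 is unaffected, so the severability proviso in Section 7 preserves the remaining provisions. That leaves Section 1, Section 2, Section 3, Section 4, Section 5, Section 7, and Section 8 in effect.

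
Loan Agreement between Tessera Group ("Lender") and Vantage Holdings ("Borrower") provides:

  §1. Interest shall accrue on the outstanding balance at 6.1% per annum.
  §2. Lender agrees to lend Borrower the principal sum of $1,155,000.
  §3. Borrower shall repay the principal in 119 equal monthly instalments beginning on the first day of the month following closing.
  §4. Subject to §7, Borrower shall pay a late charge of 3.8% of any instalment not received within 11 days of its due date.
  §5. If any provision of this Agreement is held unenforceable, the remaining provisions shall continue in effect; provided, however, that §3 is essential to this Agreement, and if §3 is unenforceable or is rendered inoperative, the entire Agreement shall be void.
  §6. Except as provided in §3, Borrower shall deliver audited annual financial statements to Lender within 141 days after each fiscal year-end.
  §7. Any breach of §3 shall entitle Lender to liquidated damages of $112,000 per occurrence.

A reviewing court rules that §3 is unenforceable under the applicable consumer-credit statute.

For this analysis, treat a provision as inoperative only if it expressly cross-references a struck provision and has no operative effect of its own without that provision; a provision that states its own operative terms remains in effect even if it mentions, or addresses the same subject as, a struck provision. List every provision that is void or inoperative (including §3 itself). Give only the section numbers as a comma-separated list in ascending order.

§3 is struck. §7 has no operative effect of its own apart from §3 and is therefore inoperative. §5 makes §3 an essential term, and §3 is the provision held invalid; under §5, the entire Agreement is therefore void. No provision of the Agreement survives.

1, 2, 3, 4, 5, 6, 7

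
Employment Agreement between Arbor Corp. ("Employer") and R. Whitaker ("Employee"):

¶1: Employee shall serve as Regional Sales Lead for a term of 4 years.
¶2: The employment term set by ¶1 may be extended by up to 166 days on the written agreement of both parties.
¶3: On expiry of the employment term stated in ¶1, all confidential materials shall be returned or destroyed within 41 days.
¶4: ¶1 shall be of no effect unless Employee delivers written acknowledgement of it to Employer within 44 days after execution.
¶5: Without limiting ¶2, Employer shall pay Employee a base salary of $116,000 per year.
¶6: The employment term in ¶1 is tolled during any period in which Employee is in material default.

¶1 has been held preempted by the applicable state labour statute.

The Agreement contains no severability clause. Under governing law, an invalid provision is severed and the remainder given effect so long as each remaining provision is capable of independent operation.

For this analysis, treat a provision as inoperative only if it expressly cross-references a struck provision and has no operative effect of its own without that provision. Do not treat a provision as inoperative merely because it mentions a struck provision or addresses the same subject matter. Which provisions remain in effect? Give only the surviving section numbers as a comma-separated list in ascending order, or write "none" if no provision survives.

5

¶1 is struck. ¶2 operates only by reference to ¶1, so it falls with ¶1. The only function of ¶3 is the return obligation tied to ¶1, so it cannot stand once ¶1 is removed. The only function of ¶4 is the acknowledgement condition for ¶1, so it cannot stand once ¶1 is removed. The whole of ¶6 is the tolling of the employment term, defined by reference to ¶1, so ¶6 cannot stand once ¶1 is removed. ¶5 mentions ¶2 but its own obligation stands independently of ¶2, so ¶5 is not affected. Under the stated default rule, only provisions that cannot operate independently fall away; the rest are enforced. Only ¶5 remains in effect.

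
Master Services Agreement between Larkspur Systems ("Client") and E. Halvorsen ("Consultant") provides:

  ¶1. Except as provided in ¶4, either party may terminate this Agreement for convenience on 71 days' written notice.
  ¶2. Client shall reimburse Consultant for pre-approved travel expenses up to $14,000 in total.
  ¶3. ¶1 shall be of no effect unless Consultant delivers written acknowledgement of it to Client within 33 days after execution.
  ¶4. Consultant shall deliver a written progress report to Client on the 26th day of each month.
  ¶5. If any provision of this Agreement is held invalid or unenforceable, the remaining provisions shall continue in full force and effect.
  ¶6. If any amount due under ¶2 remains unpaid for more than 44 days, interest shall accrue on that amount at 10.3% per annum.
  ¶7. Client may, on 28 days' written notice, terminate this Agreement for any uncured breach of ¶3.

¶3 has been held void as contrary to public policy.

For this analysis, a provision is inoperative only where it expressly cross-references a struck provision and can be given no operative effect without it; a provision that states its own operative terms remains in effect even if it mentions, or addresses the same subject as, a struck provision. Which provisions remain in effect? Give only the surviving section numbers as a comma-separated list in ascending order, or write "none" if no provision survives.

¶3 is struck. ¶7 operates only by reference to ¶3, so it falls with ¶3. ¶5 is a severability clause and preserves every provision that can still be given independent effect. ¶1, ¶2, ¶4, ¶5, and ¶6 remain in effect.

1, 2, 4, 5, 6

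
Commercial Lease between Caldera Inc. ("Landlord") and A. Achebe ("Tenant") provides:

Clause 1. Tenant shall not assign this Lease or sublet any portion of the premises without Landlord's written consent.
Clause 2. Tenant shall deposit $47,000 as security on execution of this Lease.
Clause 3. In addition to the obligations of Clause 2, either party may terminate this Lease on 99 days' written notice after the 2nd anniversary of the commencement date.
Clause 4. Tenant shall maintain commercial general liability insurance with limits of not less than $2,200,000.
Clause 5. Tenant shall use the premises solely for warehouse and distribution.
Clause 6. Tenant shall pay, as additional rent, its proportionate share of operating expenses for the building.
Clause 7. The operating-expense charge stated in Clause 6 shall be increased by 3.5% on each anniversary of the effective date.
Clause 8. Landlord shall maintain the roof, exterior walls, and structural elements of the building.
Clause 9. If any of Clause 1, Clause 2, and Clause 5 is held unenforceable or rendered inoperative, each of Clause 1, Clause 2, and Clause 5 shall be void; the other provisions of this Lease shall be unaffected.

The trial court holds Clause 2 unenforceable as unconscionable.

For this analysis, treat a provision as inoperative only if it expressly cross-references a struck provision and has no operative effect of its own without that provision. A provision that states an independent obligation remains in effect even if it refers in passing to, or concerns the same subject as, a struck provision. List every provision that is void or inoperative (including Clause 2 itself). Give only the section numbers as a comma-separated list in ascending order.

Clause 2 is struck. Clause 3 mentions Clause 2 but its own obligation stands independently of Clause 2, so Clause 3 is not affected. No other provision's operative terms depend on Clause 2. Clause 9 declares Clause 1, Clause 2, and Clause 5 mutually dependent; since one of them has fallen, all of them are of no effect. That brings down Clause 1 and Clause 5 as well. The remainder continues in force under Clause 9. The provisions still in force are Clause 3, Clause 4, Clause 6, Clause 7, Clause 8, and Clause 9.

1, 2, 5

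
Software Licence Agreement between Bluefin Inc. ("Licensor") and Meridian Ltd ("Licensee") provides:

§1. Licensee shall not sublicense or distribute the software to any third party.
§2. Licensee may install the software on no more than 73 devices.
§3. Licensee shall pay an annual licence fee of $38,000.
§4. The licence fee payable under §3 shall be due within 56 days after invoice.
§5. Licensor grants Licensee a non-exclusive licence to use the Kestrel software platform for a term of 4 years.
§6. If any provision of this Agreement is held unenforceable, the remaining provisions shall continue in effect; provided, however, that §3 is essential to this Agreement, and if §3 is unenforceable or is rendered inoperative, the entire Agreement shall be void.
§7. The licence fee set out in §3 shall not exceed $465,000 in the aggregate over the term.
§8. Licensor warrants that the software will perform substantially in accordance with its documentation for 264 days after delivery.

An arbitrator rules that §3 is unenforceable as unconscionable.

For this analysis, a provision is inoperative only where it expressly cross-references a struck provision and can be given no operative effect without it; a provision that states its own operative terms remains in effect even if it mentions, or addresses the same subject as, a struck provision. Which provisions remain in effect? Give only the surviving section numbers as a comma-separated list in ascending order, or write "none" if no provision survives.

§3 is struck. §4 does nothing except set the payment deadline for the licence fee by reference to §3; with §3 gone it has no independent effect and is inoperative. §7 has no operative effect of its own apart from §3 and is therefore inoperative. §6 makes §3 an essential term, and §3 is the provision held invalid; under §6, the entire Agreement is therefore void. No provision of the Agreement survives.

none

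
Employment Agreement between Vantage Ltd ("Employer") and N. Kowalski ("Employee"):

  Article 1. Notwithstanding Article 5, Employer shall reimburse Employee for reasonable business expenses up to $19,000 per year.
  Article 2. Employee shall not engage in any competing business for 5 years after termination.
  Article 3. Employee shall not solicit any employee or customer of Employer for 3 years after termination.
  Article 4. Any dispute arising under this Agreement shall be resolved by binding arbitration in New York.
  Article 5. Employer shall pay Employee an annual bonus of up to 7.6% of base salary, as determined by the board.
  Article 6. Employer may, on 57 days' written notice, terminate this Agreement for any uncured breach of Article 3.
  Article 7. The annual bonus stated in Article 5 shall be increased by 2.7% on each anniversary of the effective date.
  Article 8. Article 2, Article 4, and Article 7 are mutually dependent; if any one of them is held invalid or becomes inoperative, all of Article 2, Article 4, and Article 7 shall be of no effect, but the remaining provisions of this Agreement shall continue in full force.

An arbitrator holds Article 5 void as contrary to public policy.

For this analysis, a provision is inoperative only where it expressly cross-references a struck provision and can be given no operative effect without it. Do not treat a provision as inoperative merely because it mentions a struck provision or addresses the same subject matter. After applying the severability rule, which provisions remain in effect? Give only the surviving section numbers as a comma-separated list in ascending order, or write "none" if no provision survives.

1, 3, 6, 8

Article 5 is struck. Article 7 operates only by reference to Article 5, so it falls with Article 5. Article 1 mentions Article 5 but its own obligation stands independently of Article 5, so Article 1 is not affected. Article 8 declares Article 2, Article 4, and Article 7 mutually dependent; since one of them has fallen, all of them are of no effect. That brings down Article 2 and Article 4 as well. The remainder continues in force under Article 8. That leaves Article 1, Article 3, Article 6, and Article 8 in effect.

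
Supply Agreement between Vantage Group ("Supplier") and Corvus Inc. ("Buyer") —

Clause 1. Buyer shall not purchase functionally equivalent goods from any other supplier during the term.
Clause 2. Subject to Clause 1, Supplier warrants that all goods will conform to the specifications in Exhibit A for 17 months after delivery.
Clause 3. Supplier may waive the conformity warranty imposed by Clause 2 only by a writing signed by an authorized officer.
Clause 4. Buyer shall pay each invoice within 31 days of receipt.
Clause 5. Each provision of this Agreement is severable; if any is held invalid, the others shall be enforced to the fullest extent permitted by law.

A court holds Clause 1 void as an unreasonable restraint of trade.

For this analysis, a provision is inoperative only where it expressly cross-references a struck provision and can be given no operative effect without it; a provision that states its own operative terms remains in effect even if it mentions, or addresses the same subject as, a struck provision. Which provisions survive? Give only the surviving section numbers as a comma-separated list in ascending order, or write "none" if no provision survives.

2, 3, 4, 5

Clause 1 is struck. Clause 2 mentions Clause 1 but its own obligation stands independently of Clause 1, so Clause 2 is not affected. Nothing else in the Agreement is defined by reference to Clause 1. Under the severability clause in Clause 5, the remaining provisions continue in force. That leaves Clause 2, Clause 3, Clause 4, and Clause 5 in effect.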